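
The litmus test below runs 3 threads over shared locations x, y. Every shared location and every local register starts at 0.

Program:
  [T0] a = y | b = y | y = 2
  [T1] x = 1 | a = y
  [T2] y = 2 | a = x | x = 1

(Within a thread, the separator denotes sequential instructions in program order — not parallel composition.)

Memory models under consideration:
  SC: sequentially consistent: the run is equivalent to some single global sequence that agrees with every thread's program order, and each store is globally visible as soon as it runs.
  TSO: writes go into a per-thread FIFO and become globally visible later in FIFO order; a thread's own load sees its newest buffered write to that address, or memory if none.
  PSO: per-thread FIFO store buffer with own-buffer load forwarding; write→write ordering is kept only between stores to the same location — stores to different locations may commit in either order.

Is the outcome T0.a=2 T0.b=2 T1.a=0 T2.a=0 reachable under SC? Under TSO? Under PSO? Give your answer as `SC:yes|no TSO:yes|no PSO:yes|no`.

outcome vector order: (T0.a,T0.b,T1.a,T2.a)
SC: 9 outcomes — {0001, 0020, 0021, 0201, 0220, 0221, 2201, 2220, 2221}
TSO: 12 outcomes — {0000, 0001, 0020, 0021, 0200, 0201, 0220, 0221, 2200, 2201, 2220, 2221}
PSO: 12 outcomes — {0000, 0001, 0020, 0021, 0200, 0201, 0220, 0221, 2200, 2201, 2220, 2221}
target 2200 ∈ {TSO,PSO}

SC:no TSO:yes PSO:yes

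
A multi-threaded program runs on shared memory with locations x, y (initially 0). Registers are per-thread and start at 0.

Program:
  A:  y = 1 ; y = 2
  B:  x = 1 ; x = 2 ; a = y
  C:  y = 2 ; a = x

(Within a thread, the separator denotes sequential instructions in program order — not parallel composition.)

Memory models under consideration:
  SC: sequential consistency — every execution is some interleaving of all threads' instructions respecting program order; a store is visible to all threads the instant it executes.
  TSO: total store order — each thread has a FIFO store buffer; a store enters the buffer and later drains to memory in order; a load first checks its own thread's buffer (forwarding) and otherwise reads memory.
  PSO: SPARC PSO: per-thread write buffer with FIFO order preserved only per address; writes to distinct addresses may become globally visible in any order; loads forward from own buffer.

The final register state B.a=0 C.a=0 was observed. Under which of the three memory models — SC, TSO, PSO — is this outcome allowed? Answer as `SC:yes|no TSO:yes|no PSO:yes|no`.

SC:no TSO:yes PSO:yes

outcome vector order: (B.a,C.a)
SC: 7 outcomes — {(0,2), (1,0), (1,1), (1,2), (2,0), (2,1), (2,2)}
TSO: 9 outcomes — {(0,0), (0,1), (0,2), (1,0), (1,1), (1,2), (2,0), (2,1), (2,2)}
PSO: 9 outcomes — {(0,0), (0,1), (0,2), (1,0), (1,1), (1,2), (2,0), (2,1), (2,2)}
target (0,0) ∈ {TSO,PSO}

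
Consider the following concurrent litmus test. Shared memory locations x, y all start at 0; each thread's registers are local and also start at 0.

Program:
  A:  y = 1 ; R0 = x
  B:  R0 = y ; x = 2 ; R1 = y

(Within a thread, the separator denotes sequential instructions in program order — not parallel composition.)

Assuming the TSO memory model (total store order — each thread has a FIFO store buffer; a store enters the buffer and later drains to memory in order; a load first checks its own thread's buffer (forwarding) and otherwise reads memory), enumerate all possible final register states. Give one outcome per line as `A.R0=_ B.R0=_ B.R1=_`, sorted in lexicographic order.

A.R0=0 B.R0=0 B.R1=0
A.R0=0 B.R0=0 B.R1=1
A.R0=0 B.R0=1 B.R1=1
A.R0=2 B.R0=0 B.R1=0
A.R0=2 B.R0=0 B.R1=1
A.R0=2 B.R0=1 B.R1=1

outcome vector order: (A.R0,B.R0,B.R1)
|TSO outcomes| = 6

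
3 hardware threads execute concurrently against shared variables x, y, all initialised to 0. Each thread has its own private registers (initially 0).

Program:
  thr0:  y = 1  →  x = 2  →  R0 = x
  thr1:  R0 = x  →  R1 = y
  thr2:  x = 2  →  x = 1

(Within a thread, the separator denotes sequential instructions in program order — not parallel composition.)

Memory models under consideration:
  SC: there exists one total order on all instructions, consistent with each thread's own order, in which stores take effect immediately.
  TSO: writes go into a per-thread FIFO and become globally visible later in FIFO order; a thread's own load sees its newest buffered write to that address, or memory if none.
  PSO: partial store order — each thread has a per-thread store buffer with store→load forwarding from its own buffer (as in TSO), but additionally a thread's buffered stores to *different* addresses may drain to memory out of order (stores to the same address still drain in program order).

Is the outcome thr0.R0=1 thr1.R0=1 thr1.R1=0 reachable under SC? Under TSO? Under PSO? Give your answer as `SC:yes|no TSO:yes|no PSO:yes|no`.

outcome vector order: (thr0.R0,thr1.R0,thr1.R1)
under SC → 100, 101, 111, 120, 121, 200, 201, 210, 211, 220, 221
under TSO → 100, 101, 111, 120, 121, 200, 201, 210, 211, 220, 221
under PSO → 100, 101, 110, 111, 120, 121, 200, 201, 210, 211, 220, 221
target 110 ∈ {PSO}

SC:no TSO:no PSO:yes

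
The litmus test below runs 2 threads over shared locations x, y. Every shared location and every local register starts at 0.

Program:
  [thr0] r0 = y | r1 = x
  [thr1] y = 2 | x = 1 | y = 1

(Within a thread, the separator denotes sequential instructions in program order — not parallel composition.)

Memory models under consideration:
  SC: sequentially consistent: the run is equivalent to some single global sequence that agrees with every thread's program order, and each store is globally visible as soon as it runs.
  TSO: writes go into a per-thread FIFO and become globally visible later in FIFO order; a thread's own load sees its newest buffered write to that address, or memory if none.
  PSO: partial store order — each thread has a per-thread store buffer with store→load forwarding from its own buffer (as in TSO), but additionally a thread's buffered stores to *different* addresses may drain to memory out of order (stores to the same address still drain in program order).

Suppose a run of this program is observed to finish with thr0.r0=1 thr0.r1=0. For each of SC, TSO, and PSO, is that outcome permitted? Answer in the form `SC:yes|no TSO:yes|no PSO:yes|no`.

SC:no TSO:no PSO:yes

outcome vector order: (thr0.r0,thr0.r1)
[SC] allowed = {(0,0) (0,1) (1,1) (2,0) (2,1)}
[TSO] allowed = {(0,0) (0,1) (1,1) (2,0) (2,1)}
[PSO] allowed = {(0,0) (0,1) (1,0) (1,1) (2,0) (2,1)}
target (1,0) ∈ {PSO}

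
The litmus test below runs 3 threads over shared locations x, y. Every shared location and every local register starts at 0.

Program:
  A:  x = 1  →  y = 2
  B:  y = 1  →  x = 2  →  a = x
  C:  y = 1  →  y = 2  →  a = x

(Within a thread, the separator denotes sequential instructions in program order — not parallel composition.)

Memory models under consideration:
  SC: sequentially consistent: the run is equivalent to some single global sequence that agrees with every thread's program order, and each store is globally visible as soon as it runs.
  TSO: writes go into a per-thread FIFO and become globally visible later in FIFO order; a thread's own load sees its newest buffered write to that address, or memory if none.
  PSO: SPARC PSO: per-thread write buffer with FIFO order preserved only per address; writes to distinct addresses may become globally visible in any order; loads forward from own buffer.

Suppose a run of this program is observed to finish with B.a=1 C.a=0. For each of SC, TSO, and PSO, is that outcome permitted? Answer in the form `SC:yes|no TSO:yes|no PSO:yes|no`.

outcome vector order: (B.a,C.a)
SC: 6 outcomes — {1/0, 1/1, 1/2, 2/0, 2/1, 2/2}
TSO: 6 outcomes — {1/0, 1/1, 1/2, 2/0, 2/1, 2/2}
PSO: 6 outcomes — {1/0, 1/1, 1/2, 2/0, 2/1, 2/2}
target 1/0 ∈ {SC,TSO,PSO}

SC:yes TSO:yes PSO:yes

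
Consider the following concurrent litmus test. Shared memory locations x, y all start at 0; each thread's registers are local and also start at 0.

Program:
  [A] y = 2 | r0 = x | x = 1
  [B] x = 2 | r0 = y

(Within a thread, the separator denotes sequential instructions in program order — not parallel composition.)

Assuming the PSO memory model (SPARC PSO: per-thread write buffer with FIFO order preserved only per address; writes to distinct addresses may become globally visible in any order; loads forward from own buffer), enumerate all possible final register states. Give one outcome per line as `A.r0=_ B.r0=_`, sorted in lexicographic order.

outcome vector order: (A.r0,B.r0)
|PSO outcomes| = 4

A.r0=0 B.r0=0
A.r0=0 B.r0=2
A.r0=2 B.r0=0
A.r0=2 B.r0=2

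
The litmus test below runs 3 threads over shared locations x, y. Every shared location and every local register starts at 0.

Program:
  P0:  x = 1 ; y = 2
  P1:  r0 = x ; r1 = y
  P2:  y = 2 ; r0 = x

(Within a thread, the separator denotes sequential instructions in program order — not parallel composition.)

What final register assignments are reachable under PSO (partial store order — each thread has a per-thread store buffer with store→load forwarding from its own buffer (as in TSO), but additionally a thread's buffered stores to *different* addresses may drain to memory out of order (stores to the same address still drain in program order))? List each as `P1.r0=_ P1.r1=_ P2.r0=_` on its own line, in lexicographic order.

outcome vector order: (P1.r0,P1.r1,P2.r0)
|PSO outcomes| = 8

P1.r0=0 P1.r1=0 P2.r0=0
P1.r0=0 P1.r1=0 P2.r0=1
P1.r0=0 P1.r1=2 P2.r0=0
P1.r0=0 P1.r1=2 P2.r0=1
P1.r0=1 P1.r1=0 P2.r0=0
P1.r0=1 P1.r1=0 P2.r0=1
P1.r0=1 P1.r1=2 P2.r0=0
P1.r0=1 P1.r1=2 P2.r0=1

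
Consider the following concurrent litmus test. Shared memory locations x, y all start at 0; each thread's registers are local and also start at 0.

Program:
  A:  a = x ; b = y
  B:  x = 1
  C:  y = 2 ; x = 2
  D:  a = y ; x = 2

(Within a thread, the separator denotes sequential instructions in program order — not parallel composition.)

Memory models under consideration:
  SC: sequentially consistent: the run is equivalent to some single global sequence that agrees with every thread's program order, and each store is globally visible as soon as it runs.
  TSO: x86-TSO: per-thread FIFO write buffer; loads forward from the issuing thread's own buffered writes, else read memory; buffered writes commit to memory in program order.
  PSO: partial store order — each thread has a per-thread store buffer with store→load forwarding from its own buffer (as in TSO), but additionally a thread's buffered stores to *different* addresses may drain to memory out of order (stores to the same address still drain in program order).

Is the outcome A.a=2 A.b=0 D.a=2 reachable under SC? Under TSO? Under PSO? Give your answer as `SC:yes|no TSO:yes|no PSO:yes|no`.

SC:no TSO:no PSO:yes

outcome vector order: (A.a,A.b,D.a)
[SC] allowed = {<0 0 0>, <0 0 2>, <0 2 0>, <0 2 2>, <1 0 0>, <1 0 2>, <1 2 0>, <1 2 2>, <2 0 0>, <2 2 0>, <2 2 2>}
[TSO] allowed = {<0 0 0>, <0 0 2>, <0 2 0>, <0 2 2>, <1 0 0>, <1 0 2>, <1 2 0>, <1 2 2>, <2 0 0>, <2 2 0>, <2 2 2>}
[PSO] allowed = {<0 0 0>, <0 0 2>, <0 2 0>, <0 2 2>, <1 0 0>, <1 0 2>, <1 2 0>, <1 2 2>, <2 0 0>, <2 0 2>, <2 2 0>, <2 2 2>}
target <2 0 2> ∈ {PSO}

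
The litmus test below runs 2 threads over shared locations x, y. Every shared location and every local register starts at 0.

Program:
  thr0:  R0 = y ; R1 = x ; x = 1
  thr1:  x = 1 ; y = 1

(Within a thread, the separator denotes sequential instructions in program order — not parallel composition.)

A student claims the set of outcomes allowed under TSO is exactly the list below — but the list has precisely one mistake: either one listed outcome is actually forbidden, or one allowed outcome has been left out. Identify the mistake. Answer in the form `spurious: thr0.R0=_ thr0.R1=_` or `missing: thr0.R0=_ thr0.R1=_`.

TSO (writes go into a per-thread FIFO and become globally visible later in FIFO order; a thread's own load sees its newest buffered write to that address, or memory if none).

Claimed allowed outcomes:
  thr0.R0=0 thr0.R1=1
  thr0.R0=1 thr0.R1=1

missing: thr0.R0=0 thr0.R1=0

outcome vector order: (thr0.R0,thr0.R1)
[TSO] allowed = {<0 0>; <0 1>; <1 1>}
TSO∖claimed = {<0 0>}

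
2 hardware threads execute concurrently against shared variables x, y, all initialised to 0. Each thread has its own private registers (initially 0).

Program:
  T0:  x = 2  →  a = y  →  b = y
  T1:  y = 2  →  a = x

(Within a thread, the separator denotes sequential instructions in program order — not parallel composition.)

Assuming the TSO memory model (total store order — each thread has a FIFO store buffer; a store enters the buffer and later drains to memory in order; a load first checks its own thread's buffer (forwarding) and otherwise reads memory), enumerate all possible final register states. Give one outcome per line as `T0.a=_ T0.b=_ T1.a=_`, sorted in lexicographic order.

T0.a=0 T0.b=0 T1.a=0
T0.a=0 T0.b=0 T1.a=2
T0.a=0 T0.b=2 T1.a=0
T0.a=0 T0.b=2 T1.a=2
T0.a=2 T0.b=2 T1.a=0
T0.a=2 T0.b=2 T1.a=2

outcome vector order: (T0.a,T0.b,T1.a)
|TSO outcomes| = 6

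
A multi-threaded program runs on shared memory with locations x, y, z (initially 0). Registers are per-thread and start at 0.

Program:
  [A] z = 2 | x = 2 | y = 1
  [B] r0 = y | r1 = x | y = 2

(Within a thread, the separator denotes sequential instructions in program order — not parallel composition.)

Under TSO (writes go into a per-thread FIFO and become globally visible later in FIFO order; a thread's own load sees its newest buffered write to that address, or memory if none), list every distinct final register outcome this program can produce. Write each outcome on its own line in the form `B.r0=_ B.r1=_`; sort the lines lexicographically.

outcome vector order: (B.r0,B.r1)
|TSO outcomes| = 3

B.r0=0 B.r1=0
B.r0=0 B.r1=2
B.r0=1 B.r1=2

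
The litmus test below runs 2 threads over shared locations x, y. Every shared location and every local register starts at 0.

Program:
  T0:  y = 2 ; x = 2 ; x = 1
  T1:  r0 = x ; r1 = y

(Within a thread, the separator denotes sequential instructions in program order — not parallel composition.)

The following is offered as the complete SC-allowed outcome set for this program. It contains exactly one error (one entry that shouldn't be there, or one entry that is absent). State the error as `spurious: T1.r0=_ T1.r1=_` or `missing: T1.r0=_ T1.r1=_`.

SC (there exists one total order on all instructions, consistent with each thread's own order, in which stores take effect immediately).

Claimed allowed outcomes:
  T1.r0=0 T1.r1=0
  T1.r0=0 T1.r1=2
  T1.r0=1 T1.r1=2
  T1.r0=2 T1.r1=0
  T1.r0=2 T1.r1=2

outcome vector order: (T1.r0,T1.r1)
SC (4): 00; 02; 12; 22
claimed∖SC = {20}

spurious: T1.r0=2 T1.r1=0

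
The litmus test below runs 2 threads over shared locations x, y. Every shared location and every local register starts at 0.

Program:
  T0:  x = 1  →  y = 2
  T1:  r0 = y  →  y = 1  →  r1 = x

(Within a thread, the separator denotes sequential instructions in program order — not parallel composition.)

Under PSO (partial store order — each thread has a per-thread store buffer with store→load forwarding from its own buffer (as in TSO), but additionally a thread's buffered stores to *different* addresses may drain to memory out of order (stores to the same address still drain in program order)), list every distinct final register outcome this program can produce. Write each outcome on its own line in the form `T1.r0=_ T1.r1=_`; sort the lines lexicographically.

outcome vector order: (T1.r0,T1.r1)
|PSO outcomes| = 4

T1.r0=0 T1.r1=0
T1.r0=0 T1.r1=1
T1.r0=2 T1.r1=0
T1.r0=2 T1.r1=1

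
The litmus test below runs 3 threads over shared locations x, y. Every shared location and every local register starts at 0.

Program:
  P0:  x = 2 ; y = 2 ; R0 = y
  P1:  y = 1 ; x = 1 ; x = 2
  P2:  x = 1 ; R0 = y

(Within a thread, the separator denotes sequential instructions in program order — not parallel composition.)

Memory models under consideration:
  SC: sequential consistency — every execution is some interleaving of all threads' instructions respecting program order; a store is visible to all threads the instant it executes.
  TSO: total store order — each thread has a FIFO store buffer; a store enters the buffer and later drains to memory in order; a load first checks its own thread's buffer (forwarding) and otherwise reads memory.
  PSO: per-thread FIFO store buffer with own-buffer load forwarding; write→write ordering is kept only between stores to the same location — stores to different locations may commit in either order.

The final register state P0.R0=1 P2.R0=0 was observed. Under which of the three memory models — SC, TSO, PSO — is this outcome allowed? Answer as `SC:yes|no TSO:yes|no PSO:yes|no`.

SC:yes TSO:yes PSO:yes

outcome vector order: (P0.R0,P2.R0)
[SC] allowed = {<1 0> <1 1> <1 2> <2 0> <2 1> <2 2>}
[TSO] allowed = {<1 0> <1 1> <1 2> <2 0> <2 1> <2 2>}
[PSO] allowed = {<1 0> <1 1> <1 2> <2 0> <2 1> <2 2>}
target <1 0> ∈ {SC,TSO,PSO}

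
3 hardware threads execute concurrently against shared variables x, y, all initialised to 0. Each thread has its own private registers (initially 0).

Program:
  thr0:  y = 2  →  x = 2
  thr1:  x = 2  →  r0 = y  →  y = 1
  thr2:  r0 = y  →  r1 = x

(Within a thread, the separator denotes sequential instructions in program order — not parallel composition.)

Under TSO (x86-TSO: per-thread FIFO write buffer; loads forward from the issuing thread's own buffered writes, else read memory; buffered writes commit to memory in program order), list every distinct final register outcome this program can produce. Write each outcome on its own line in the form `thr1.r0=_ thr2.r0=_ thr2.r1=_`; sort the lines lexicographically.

outcome vector order: (thr1.r0,thr2.r0,thr2.r1)
|TSO outcomes| = 10

thr1.r0=0 thr2.r0=0 thr2.r1=0
thr1.r0=0 thr2.r0=0 thr2.r1=2
thr1.r0=0 thr2.r0=1 thr2.r1=2
thr1.r0=0 thr2.r0=2 thr2.r1=0
thr1.r0=0 thr2.r0=2 thr2.r1=2
thr1.r0=2 thr2.r0=0 thr2.r1=0
thr1.r0=2 thr2.r0=0 thr2.r1=2
thr1.r0=2 thr2.r0=1 thr2.r1=2
thr1.r0=2 thr2.r0=2 thr2.r1=0
thr1.r0=2 thr2.r0=2 thr2.r1=2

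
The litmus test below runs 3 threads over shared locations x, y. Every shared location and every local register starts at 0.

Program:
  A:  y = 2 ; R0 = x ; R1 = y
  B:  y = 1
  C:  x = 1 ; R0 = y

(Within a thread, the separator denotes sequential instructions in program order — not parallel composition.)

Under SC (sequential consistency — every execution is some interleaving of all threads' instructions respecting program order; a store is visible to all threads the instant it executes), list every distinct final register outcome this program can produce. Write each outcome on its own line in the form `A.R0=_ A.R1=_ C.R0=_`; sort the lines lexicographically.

outcome vector order: (A.R0,A.R1,C.R0)
|SC outcomes| = 10

A.R0=0 A.R1=1 C.R0=1
A.R0=0 A.R1=1 C.R0=2
A.R0=0 A.R1=2 C.R0=1
A.R0=0 A.R1=2 C.R0=2
A.R0=1 A.R1=1 C.R0=0
A.R0=1 A.R1=1 C.R0=1
A.R0=1 A.R1=1 C.R0=2
A.R0=1 A.R1=2 C.R0=0
A.R0=1 A.R1=2 C.R0=1
A.R0=1 A.R1=2 C.R0=2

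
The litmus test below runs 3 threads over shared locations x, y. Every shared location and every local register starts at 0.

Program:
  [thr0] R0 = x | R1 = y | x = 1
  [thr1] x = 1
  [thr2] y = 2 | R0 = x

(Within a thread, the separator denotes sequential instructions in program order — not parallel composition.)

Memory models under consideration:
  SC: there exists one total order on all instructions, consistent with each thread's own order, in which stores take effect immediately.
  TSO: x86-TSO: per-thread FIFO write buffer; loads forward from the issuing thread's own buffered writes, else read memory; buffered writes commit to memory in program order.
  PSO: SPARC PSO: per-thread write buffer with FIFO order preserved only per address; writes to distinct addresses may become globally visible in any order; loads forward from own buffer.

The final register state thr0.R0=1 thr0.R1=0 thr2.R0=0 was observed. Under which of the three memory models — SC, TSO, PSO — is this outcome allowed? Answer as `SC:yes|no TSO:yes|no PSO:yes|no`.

outcome vector order: (thr0.R0,thr0.R1,thr2.R0)
under SC → <0 0 0>, <0 0 1>, <0 2 0>, <0 2 1>, <1 0 1>, <1 2 0>, <1 2 1>
under TSO → <0 0 0>, <0 0 1>, <0 2 0>, <0 2 1>, <1 0 0>, <1 0 1>, <1 2 0>, <1 2 1>
under PSO → <0 0 0>, <0 0 1>, <0 2 0>, <0 2 1>, <1 0 0>, <1 0 1>, <1 2 0>, <1 2 1>
target <1 0 0> ∈ {TSO,PSO}

SC:no TSO:yes PSO:yes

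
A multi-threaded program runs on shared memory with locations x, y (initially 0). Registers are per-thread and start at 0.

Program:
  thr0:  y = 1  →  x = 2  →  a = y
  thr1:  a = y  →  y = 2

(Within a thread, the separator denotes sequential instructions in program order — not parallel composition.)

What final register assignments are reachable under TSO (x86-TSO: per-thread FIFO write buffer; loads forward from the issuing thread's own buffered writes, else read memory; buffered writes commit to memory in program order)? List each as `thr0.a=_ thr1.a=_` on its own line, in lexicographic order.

outcome vector order: (thr0.a,thr1.a)
|TSO outcomes| = 4

thr0.a=1 thr1.a=0
thr0.a=1 thr1.a=1
thr0.a=2 thr1.a=0
thr0.a=2 thr1.a=1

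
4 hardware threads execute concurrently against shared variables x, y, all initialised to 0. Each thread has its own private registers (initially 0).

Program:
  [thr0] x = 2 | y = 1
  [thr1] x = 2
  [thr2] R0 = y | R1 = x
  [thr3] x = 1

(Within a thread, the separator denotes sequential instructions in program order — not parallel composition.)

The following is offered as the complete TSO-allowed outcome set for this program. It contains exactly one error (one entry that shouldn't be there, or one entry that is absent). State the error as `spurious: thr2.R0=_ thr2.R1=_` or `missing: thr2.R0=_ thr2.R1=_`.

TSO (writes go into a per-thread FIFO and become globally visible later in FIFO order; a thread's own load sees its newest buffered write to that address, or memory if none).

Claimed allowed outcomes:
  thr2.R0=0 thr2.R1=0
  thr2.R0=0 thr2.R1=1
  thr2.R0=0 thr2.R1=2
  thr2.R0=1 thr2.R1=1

outcome vector order: (thr2.R0,thr2.R1)
TSO (5): 00; 01; 02; 11; 12
TSO∖claimed = {12}

missing: thr2.R0=1 thr2.R1=2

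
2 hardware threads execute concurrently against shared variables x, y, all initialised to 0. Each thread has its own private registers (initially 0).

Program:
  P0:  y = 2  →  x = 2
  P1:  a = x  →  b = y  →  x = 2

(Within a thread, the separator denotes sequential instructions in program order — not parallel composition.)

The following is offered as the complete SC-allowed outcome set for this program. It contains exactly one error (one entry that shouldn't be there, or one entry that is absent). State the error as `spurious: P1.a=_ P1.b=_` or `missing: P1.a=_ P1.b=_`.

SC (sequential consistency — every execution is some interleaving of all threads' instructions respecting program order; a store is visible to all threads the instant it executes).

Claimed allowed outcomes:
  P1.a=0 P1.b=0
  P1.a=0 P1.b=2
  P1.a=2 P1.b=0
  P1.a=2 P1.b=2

spurious: P1.a=2 P1.b=0

outcome vector order: (P1.a,P1.b)
under SC → (0,0); (0,2); (2,2)
claimed∖SC = {(2,0)}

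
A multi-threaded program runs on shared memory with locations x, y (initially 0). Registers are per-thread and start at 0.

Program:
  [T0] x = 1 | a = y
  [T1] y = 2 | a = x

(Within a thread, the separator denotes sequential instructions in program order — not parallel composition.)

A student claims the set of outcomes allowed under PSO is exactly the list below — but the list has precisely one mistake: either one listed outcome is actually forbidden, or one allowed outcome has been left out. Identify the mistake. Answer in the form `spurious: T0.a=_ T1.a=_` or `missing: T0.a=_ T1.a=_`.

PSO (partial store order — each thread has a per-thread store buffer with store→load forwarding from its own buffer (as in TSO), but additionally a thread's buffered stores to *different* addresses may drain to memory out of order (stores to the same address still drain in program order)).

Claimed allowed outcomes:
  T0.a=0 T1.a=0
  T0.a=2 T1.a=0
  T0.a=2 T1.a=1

missing: T0.a=0 T1.a=1

outcome vector order: (T0.a,T1.a)
PSO (4): 0/0 0/1 2/0 2/1
PSO∖claimed = {0/1}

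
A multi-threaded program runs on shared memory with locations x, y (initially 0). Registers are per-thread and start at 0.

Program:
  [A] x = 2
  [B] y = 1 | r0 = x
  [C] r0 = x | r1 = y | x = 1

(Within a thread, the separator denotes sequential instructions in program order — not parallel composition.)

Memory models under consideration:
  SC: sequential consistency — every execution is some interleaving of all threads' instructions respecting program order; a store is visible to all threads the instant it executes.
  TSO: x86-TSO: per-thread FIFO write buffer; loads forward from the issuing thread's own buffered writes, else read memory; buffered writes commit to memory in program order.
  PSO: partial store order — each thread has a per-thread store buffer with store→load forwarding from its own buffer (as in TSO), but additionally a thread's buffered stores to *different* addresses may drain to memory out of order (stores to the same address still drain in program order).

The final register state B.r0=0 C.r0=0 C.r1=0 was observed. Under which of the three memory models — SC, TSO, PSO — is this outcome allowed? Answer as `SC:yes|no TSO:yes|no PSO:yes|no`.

SC:yes TSO:yes PSO:yes

outcome vector order: (B.r0,C.r0,C.r1)
[SC] allowed = {<0 0 0>; <0 0 1>; <0 2 1>; <1 0 0>; <1 0 1>; <1 2 0>; <1 2 1>; <2 0 0>; <2 0 1>; <2 2 0>; <2 2 1>}
[TSO] allowed = {<0 0 0>; <0 0 1>; <0 2 0>; <0 2 1>; <1 0 0>; <1 0 1>; <1 2 0>; <1 2 1>; <2 0 0>; <2 0 1>; <2 2 0>; <2 2 1>}
[PSO] allowed = {<0 0 0>; <0 0 1>; <0 2 0>; <0 2 1>; <1 0 0>; <1 0 1>; <1 2 0>; <1 2 1>; <2 0 0>; <2 0 1>; <2 2 0>; <2 2 1>}
target <0 0 0> ∈ {SC,TSO,PSO}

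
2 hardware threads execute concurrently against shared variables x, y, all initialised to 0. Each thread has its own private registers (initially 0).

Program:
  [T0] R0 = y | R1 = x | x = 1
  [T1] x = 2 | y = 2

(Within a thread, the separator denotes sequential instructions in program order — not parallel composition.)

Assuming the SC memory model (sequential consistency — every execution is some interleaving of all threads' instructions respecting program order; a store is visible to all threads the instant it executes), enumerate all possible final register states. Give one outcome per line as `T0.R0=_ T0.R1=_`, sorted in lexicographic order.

outcome vector order: (T0.R0,T0.R1)
|SC outcomes| = 3

T0.R0=0 T0.R1=0
T0.R0=0 T0.R1=2
T0.R0=2 T0.R1=2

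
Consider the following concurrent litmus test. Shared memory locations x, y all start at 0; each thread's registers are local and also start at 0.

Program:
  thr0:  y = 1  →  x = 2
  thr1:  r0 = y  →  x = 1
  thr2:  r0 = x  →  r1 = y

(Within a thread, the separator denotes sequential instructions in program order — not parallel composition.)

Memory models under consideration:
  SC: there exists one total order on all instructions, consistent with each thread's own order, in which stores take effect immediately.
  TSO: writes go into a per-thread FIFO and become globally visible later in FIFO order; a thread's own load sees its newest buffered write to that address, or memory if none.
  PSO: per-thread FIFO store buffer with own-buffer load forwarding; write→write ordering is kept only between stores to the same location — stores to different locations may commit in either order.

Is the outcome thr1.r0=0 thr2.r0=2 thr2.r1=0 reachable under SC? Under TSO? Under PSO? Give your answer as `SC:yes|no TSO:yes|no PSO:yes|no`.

SC:no TSO:no PSO:yes

outcome vector order: (thr1.r0,thr2.r0,thr2.r1)
[SC] allowed = {0/0/0 0/0/1 0/1/0 0/1/1 0/2/1 1/0/0 1/0/1 1/1/1 1/2/1}
[TSO] allowed = {0/0/0 0/0/1 0/1/0 0/1/1 0/2/1 1/0/0 1/0/1 1/1/1 1/2/1}
[PSO] allowed = {0/0/0 0/0/1 0/1/0 0/1/1 0/2/0 0/2/1 1/0/0 1/0/1 1/1/1 1/2/0 1/2/1}
target 0/2/0 ∈ {PSO}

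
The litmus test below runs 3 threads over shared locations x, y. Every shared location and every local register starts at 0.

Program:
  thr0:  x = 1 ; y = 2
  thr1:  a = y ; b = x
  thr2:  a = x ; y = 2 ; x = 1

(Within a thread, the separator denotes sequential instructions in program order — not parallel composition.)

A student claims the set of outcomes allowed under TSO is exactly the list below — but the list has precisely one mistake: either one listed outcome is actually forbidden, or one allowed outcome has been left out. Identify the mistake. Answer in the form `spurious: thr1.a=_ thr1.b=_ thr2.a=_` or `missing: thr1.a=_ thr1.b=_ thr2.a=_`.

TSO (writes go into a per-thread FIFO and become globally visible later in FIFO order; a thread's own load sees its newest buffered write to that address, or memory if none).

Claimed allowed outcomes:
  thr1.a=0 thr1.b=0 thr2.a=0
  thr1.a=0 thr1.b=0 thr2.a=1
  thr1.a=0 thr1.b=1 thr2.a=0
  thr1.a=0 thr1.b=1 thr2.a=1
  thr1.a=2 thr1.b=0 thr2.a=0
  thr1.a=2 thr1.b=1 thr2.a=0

outcome vector order: (thr1.a,thr1.b,thr2.a)
TSO (7): (0,0,0); (0,0,1); (0,1,0); (0,1,1); (2,0,0); (2,1,0); (2,1,1)
TSO∖claimed = {(2,1,1)}

missing: thr1.a=2 thr1.b=1 thr2.a=1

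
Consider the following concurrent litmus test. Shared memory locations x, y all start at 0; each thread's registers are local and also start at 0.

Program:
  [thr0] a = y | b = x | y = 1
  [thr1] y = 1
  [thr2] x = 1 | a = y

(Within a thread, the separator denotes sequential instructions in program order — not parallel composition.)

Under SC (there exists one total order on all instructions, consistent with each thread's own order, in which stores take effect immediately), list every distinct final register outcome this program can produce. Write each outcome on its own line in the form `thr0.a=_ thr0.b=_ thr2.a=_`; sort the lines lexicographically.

thr0.a=0 thr0.b=0 thr2.a=0
thr0.a=0 thr0.b=0 thr2.a=1
thr0.a=0 thr0.b=1 thr2.a=0
thr0.a=0 thr0.b=1 thr2.a=1
thr0.a=1 thr0.b=0 thr2.a=1
thr0.a=1 thr0.b=1 thr2.a=0
thr0.a=1 thr0.b=1 thr2.a=1

outcome vector order: (thr0.a,thr0.b,thr2.a)
|SC outcomes| = 7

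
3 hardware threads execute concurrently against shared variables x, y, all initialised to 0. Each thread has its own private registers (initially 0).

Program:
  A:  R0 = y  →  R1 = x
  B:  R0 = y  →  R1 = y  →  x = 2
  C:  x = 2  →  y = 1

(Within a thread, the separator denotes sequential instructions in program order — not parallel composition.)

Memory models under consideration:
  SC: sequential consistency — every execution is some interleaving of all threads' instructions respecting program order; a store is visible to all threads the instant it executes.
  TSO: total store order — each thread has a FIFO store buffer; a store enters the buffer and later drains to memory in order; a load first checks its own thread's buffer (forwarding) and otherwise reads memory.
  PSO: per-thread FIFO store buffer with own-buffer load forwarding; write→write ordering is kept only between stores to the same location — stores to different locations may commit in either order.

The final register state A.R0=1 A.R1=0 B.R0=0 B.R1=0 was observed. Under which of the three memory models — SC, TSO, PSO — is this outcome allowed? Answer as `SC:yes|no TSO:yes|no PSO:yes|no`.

SC:no TSO:no PSO:yes

outcome vector order: (A.R0,A.R1,B.R0,B.R1)
SC: 9 outcomes — {(0,0,0,0) (0,0,0,1) (0,0,1,1) (0,2,0,0) (0,2,0,1) (0,2,1,1) (1,2,0,0) (1,2,0,1) (1,2,1,1)}
TSO: 9 outcomes — {(0,0,0,0) (0,0,0,1) (0,0,1,1) (0,2,0,0) (0,2,0,1) (0,2,1,1) (1,2,0,0) (1,2,0,1) (1,2,1,1)}
PSO: 12 outcomes — {(0,0,0,0) (0,0,0,1) (0,0,1,1) (0,2,0,0) (0,2,0,1) (0,2,1,1) (1,0,0,0) (1,0,0,1) (1,0,1,1) (1,2,0,0) (1,2,0,1) (1,2,1,1)}
target (1,0,0,0) ∈ {PSO}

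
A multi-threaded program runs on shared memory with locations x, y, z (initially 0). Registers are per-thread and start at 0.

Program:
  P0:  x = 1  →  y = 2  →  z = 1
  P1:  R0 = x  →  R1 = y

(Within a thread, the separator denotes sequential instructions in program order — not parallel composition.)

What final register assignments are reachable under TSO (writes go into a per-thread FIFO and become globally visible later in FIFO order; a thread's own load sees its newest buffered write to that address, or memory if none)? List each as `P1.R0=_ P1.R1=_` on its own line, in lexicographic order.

P1.R0=0 P1.R1=0
P1.R0=0 P1.R1=2
P1.R0=1 P1.R1=0
P1.R0=1 P1.R1=2

outcome vector order: (P1.R0,P1.R1)
|TSO outcomes| = 4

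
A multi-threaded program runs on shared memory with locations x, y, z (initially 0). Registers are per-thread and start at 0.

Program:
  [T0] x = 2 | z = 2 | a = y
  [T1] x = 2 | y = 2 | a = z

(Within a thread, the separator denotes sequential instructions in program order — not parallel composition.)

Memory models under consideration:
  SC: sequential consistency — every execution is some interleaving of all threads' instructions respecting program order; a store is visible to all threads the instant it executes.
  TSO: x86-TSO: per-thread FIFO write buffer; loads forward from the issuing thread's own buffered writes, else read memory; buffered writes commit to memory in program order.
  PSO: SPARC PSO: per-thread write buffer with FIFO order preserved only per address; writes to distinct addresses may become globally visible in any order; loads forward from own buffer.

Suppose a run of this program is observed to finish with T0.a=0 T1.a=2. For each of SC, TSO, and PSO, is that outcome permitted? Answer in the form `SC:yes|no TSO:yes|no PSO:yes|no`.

SC:yes TSO:yes PSO:yes

outcome vector order: (T0.a,T1.a)
under SC → (0,2); (2,0); (2,2)
under TSO → (0,0); (0,2); (2,0); (2,2)
under PSO → (0,0); (0,2); (2,0); (2,2)
target (0,2) ∈ {SC,TSO,PSO}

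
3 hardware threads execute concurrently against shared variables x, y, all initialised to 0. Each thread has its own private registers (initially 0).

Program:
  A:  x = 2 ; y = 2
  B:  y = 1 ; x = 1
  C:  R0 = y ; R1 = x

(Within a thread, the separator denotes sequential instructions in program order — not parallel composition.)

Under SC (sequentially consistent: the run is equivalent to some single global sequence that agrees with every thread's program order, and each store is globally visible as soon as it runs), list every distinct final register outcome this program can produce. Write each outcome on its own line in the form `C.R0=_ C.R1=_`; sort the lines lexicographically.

C.R0=0 C.R1=0
C.R0=0 C.R1=1
C.R0=0 C.R1=2
C.R0=1 C.R1=0
C.R0=1 C.R1=1
C.R0=1 C.R1=2
C.R0=2 C.R1=1
C.R0=2 C.R1=2

outcome vector order: (C.R0,C.R1)
|SC outcomes| = 8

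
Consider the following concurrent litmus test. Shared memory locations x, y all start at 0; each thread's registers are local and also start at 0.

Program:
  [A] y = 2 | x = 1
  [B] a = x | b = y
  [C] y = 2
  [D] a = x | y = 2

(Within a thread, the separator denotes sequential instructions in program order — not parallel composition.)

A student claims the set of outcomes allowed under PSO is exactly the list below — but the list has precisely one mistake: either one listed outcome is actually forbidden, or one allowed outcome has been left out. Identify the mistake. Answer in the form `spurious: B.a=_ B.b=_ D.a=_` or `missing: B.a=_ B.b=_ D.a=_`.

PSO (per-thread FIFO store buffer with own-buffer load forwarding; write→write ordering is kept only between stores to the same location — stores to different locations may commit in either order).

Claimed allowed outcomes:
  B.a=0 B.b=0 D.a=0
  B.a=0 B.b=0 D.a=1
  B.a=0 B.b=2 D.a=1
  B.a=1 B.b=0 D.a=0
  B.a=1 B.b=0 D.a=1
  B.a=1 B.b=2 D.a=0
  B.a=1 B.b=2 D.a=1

outcome vector order: (B.a,B.b,D.a)
under PSO → (0,0,0); (0,0,1); (0,2,0); (0,2,1); (1,0,0); (1,0,1); (1,2,0); (1,2,1)
PSO∖claimed = {(0,2,0)}

missing: B.a=0 B.b=2 D.a=0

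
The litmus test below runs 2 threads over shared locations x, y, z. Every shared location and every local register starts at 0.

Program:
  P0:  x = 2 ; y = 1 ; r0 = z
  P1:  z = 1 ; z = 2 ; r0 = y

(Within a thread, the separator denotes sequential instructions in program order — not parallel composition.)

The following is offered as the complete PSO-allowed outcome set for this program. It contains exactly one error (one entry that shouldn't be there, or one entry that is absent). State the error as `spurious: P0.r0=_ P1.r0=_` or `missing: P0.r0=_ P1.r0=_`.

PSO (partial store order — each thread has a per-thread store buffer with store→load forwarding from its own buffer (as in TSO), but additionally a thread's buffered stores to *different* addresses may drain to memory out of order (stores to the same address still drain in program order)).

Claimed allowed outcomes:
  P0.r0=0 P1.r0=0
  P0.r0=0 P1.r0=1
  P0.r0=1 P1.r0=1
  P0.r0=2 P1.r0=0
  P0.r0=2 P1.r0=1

missing: P0.r0=1 P1.r0=0

outcome vector order: (P0.r0,P1.r0)
under PSO → <0 0> <0 1> <1 0> <1 1> <2 0> <2 1>
PSO∖claimed = {<1 0>}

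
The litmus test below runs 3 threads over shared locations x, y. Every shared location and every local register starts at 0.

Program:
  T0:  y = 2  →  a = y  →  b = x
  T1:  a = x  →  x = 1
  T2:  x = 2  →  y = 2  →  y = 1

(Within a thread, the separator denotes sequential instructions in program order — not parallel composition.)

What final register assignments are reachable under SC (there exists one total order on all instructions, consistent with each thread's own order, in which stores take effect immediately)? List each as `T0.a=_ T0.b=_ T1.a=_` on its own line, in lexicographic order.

T0.a=1 T0.b=1 T1.a=0
T0.a=1 T0.b=1 T1.a=2
T0.a=1 T0.b=2 T1.a=0
T0.a=1 T0.b=2 T1.a=2
T0.a=2 T0.b=0 T1.a=0
T0.a=2 T0.b=0 T1.a=2
T0.a=2 T0.b=1 T1.a=0
T0.a=2 T0.b=1 T1.a=2
T0.a=2 T0.b=2 T1.a=0
T0.a=2 T0.b=2 T1.a=2

outcome vector order: (T0.a,T0.b,T1.a)
|SC outcomes| = 10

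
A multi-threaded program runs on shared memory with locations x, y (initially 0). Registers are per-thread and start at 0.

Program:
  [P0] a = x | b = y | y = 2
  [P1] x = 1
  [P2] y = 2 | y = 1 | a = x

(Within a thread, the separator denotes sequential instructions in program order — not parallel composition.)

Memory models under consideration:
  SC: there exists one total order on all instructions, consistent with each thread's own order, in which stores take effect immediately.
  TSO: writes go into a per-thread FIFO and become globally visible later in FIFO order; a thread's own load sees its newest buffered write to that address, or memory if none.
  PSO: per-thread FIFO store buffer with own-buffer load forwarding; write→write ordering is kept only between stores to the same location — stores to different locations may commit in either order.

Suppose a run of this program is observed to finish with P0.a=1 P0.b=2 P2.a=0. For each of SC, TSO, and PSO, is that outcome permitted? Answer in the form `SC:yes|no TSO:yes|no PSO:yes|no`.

SC:no TSO:yes PSO:yes

outcome vector order: (P0.a,P0.b,P2.a)
[SC] allowed = {000, 001, 010, 011, 020, 021, 101, 110, 111, 121}
[TSO] allowed = {000, 001, 010, 011, 020, 021, 100, 101, 110, 111, 120, 121}
[PSO] allowed = {000, 001, 010, 011, 020, 021, 100, 101, 110, 111, 120, 121}
target 120 ∈ {TSO,PSO}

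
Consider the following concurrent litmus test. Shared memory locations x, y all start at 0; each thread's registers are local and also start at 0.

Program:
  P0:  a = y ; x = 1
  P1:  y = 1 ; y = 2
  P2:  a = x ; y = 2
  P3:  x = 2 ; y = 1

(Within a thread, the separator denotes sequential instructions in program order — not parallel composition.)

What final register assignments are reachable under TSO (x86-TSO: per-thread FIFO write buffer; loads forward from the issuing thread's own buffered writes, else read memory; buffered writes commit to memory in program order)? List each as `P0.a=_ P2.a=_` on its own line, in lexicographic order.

outcome vector order: (P0.a,P2.a)
|TSO outcomes| = 9

P0.a=0 P2.a=0
P0.a=0 P2.a=1
P0.a=0 P2.a=2
P0.a=1 P2.a=0
P0.a=1 P2.a=1
P0.a=1 P2.a=2
P0.a=2 P2.a=0
P0.a=2 P2.a=1
P0.a=2 P2.a=2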